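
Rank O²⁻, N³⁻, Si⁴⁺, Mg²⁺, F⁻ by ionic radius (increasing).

Isoelectronic series (10 e⁻ each). Size is set by nuclear charge: more protons means a smaller ion. Si⁴⁺ (Z=14), Mg²⁺ (Z=12), F⁻ (Z=9), O²⁻ (Z=8), N³⁻ (Z=7).

Si⁴⁺ < Mg²⁺ < F⁻ < O²⁻ < N³⁻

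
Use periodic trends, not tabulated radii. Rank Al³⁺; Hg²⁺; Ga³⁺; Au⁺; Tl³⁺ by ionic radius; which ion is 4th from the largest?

Work out protons and electrons: Al³⁺ has 10 e⁻ (Z=13), Ga³⁺ has 28 e⁻ (Z=31), Tl³⁺ has 78 e⁻ (Z=81), Hg²⁺ has 78 e⁻ (Z=80), Au⁺ has 78 e⁻ (Z=79). Al³⁺ < Ga³⁺ (same group, 1 shell fewer); Ga³⁺ < Tl³⁺ (same group, 2 shells fewer); Tl³⁺ < Hg²⁺ (isoelectronic, higher Z=81 is smaller); Hg²⁺ < Au⁺ (both 78 e⁻, Z=80>79).
Ordering: Al³⁺ < Ga³⁺ < Tl³⁺ < Hg²⁺ < Au⁺. The 4th largest is Ga³⁺.

Ga³⁺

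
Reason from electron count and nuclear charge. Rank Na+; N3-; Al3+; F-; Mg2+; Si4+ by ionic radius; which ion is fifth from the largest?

Al3+

Each ion has 10 electrons. The ranking follows nuclear charge in reverse — greater Z gives a smaller radius. Si4+ (Z=14), Al3+ (Z=13), Mg2+ (Z=12), Na+ (Z=11), F- (Z=9), N3- (Z=7).
Full ascending order: Si4+ < Al3+ < Mg2+ < Na+ < F- < N3-. Counting from the largest, position 5 is Al3+.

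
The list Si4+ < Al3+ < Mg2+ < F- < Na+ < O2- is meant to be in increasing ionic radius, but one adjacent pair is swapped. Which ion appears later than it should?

Check each adjacent pair. F- and Na+ are reversed: they are isoelectronic (10 e⁻) and Na has more protons than F (11 vs 9), making Na+ smaller. No other neighbouring pair contradicts the periodic trends, so Na+ is the ion listed too late.

Na+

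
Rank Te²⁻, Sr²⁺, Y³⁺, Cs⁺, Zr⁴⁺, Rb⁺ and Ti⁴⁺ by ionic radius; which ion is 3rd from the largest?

Tabulating Z and e⁻: Ti⁴⁺ has 18 e⁻ (Z=22), Zr⁴⁺ has 36 e⁻ (Z=40), Y³⁺ has 36 e⁻ (Z=39), Sr²⁺ has 36 e⁻ (Z=38), Rb⁺ has 36 e⁻ (Z=37), Cs⁺ has 54 e⁻ (Z=55), Te²⁻ has 54 e⁻ (Z=52). Ti⁴⁺ < Zr⁴⁺ (same group, period 4 vs 5); Zr⁴⁺ < Y³⁺ (both 36 e⁻, Z=40>39); Y³⁺ < Sr²⁺ (isoelectronic, higher Z=39 is smaller); Sr²⁺ < Rb⁺ (isoelectronic, higher Z=38 is smaller); Rb⁺ < Cs⁺ (same group, period 5 vs 6); Cs⁺ < Te²⁻ (both 54 e⁻, Z=55>52).
That gives Ti⁴⁺ < Zr⁴⁺ < Y³⁺ < Sr²⁺ < Rb⁺ < Cs⁺ < Te²⁻. From the largest end, number 3 is Rb⁺.

Rb⁺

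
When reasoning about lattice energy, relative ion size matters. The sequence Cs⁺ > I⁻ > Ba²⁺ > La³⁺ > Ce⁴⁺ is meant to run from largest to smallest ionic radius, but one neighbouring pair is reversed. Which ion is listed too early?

Cs⁺

Check each adjacent pair. Cs⁺ and I⁻ are reversed: they are isoelectronic (54 e⁻) and Cs has more protons than I (55 vs 53), making Cs⁺ smaller. No other neighbouring pair contradicts the periodic trends, so Cs⁺ is the ion listed too early.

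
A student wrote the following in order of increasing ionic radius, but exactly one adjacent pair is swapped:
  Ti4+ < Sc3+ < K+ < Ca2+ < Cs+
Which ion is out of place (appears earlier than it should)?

K+

The pair K+, Ca2+ is the wrong way round — Ca2+ and K+ share 18 electrons; the higher nuclear charge on Ca (Z=20) contracts it more, so Ca2+ < K+. All other adjacent pairs agree with periodic trends, so K+ is the misplaced ion.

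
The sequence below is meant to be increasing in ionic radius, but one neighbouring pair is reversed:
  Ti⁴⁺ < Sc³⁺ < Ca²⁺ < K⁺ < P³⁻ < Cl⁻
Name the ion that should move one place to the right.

P³⁻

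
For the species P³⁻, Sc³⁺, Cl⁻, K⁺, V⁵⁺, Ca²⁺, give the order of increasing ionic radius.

V⁵⁺ < Sc³⁺ < Ca²⁺ < K⁺ < Cl⁻ < P³⁻

All of these have 18 electrons (isoelectronic). With the same electron cloud, the ion with the most protons pulls it in tightest. Nuclear charges: V⁵⁺ (Z=23), Sc³⁺ (Z=21), Ca²⁺ (Z=20), K⁺ (Z=19), Cl⁻ (Z=17), P³⁻ (Z=15). Highest Z is smallest.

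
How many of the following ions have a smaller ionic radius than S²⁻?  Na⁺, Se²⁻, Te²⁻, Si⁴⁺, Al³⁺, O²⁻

Tabulating Z and e⁻: Si⁴⁺ has 10 e⁻ (Z=14), Al³⁺ has 10 e⁻ (Z=13), Na⁺ has 10 e⁻ (Z=11), O²⁻ has 10 e⁻ (Z=8), S²⁻ has 18 e⁻ (Z=16), Se²⁻ has 36 e⁻ (Z=34), Te²⁻ has 54 e⁻ (Z=52). Si⁴⁺ < Al³⁺ (both 10 e⁻, Z=14>13); Al³⁺ < Na⁺ (both 10 e⁻, Z=13>11); Na⁺ < O²⁻ (both 10 e⁻, Z=11>8); O²⁻ < S²⁻ (same group, period 2 vs 3); S²⁻ < Se²⁻ (same group, 1 shell fewer); Se²⁻ < Te²⁻ (same group, 1 shell fewer).
Overall: Si⁴⁺ < Al³⁺ < Na⁺ < O²⁻ < S²⁻ < Se²⁻ < Te²⁻. S²⁻ has 4 below it and 2 above. So 4 are smaller.

4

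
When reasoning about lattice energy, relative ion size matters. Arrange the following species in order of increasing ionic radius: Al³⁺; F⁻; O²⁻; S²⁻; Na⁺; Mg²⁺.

Al³⁺ < Mg²⁺ < Na⁺ < F⁻ < O²⁻ < S²⁻

Electron counts and nuclear charges: Al³⁺: 10 e⁻, Z=13, Mg²⁺: 10 e⁻, Z=12, Na⁺: 10 e⁻, Z=11, F⁻: 10 e⁻, Z=9, O²⁻: 10 e⁻, Z=8, S²⁻: 18 e⁻, Z=16. Al³⁺ < Mg²⁺ (isoelectronic, higher Z=13 is smaller); Mg²⁺ < Na⁺ (both 10 e⁻, Z=12>11); Na⁺ < F⁻ (both 10 e⁻, Z=11>9); F⁻ < O²⁻ (both 10 e⁻, Z=9>8); O²⁻ < S²⁻ (same group, period 2 vs 3).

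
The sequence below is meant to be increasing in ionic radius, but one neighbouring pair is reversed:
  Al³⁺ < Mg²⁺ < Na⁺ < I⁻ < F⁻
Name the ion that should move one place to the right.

I⁻

Compare adjacent ions: F⁻ and I⁻ are in one column with the same charge; the lighter period-2 ion has 3 fewer shells and is smaller — yet in this increasing list I⁻ sits before F⁻. Nothing else is reversed, so I⁻ should move one place to the right.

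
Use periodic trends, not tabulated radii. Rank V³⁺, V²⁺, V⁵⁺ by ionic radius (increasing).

V⁵⁺ < V³⁺ < V²⁺

Same element, different charge: the more highly charged cation has fewer electrons and a greater effective nuclear charge per electron, making V⁵⁺ the smallest.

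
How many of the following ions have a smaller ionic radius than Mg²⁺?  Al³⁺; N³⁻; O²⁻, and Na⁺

Each ion has 10 electrons. The ranking follows nuclear charge in reverse — greater Z gives a smaller radius. Al³⁺ (Z=13), Mg²⁺ (Z=12), Na⁺ (Z=11), O²⁻ (Z=8), N³⁻ (Z=7).
Ordering all of them (including Mg²⁺) by radius gives Al³⁺ < Mg²⁺ < Na⁺ < O²⁻ < N³⁻. Count: 1.

1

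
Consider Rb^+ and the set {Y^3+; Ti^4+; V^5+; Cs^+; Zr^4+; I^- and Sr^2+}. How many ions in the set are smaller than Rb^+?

5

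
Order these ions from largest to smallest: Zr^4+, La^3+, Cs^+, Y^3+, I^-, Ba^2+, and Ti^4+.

Electron counts and nuclear charges: Ti^4+ has 18 e⁻ (Z=22), Zr^4+ has 36 e⁻ (Z=40), Y^3+ has 36 e⁻ (Z=39), La^3+ has 54 e⁻ (Z=57), Ba^2+ has 54 e⁻ (Z=56), Cs^+ has 54 e⁻ (Z=55), I^- has 54 e⁻ (Z=53). Ti^4+ < Zr^4+ (same group, 1 shell fewer); Zr^4+ < Y^3+ (isoelectronic, higher Z=40 is smaller); Y^3+ < La^3+ (same group, 1 shell fewer); La^3+ < Ba^2+ (both 54 e⁻, Z=57>56); Ba^2+ < Cs^+ (both 54 e⁻, Z=56>55); Cs^+ < I^- (isoelectronic, higher Z=55 is smaller).

I^- > Cs^+ > Ba^2+ > La^3+ > Y^3+ > Zr^4+ > Ti^4+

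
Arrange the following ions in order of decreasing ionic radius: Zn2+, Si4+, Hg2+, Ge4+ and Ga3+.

Hg2+ > Zn2+ > Ga3+ > Ge4+ > Si4+

First list Z and electron count for each: Si4+: 10 e⁻, Z=14, Ge4+: 28 e⁻, Z=32, Ga3+: 28 e⁻, Z=31, Zn2+: 28 e⁻, Z=30, Hg2+: 78 e⁻, Z=80. Si4+ < Ge4+ (same group, 1 shell fewer); Ge4+ < Ga3+ (isoelectronic, higher Z=32 is smaller); Ga3+ < Zn2+ (both 28 e⁻, Z=31>30); Zn2+ < Hg2+ (same group, 2 shells fewer).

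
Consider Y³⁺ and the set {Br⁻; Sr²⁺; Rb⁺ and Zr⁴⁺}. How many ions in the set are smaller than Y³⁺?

These species are isoelectronic with 36 electrons. The only difference is the number of protons: Zr⁴⁺ (Z=40), Y³⁺ (Z=39), Sr²⁺ (Z=38), Rb⁺ (Z=37), Br⁻ (Z=35). The strongest nuclear pull (Zr⁴⁺) gives the smallest ion.
Placing each against Y³⁺: smaller — Zr⁴⁺; larger — Sr²⁺, Rb⁺, Br⁻. That's 1.

1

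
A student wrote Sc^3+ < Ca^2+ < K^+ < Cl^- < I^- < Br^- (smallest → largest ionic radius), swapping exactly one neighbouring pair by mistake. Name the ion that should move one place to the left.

Br^-

Compare adjacent ions: both in group 17 with the same charge; Br^- (period 4) has the smaller radius — yet in this increasing list I^- sits before Br^-. Nothing else is reversed, so Br^- should move one place to the left.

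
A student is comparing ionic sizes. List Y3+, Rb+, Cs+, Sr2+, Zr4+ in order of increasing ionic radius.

Tabulating Z and e⁻: Zr4+ has 36 e⁻ (Z=40), Y3+ has 36 e⁻ (Z=39), Sr2+ has 36 e⁻ (Z=38), Rb+ has 36 e⁻ (Z=37), Cs+ has 54 e⁻ (Z=55). Zr4+ < Y3+ (isoelectronic, higher Z=40 is smaller); Y3+ < Sr2+ (both 36 e⁻, Z=39>38); Sr2+ < Rb+ (isoelectronic, higher Z=38 is smaller); Rb+ < Cs+ (same group, period 5 vs 6).

Zr4+ < Y3+ < Sr2+ < Rb+ < Cs+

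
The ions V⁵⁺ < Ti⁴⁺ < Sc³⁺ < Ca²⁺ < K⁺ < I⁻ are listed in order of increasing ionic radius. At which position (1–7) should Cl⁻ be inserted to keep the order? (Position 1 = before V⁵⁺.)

V⁵⁺: 18 e⁻, Z=23, Ti⁴⁺: 18 e⁻, Z=22, Sc³⁺: 18 e⁻, Z=21, Ca²⁺: 18 e⁻, Z=20, K⁺: 18 e⁻, Z=19, Cl⁻: 18 e⁻, Z=17, I⁻: 54 e⁻, Z=53. V⁵⁺ < Ti⁴⁺ (both 18 e⁻, Z=23>22); Ti⁴⁺ < Sc³⁺ (isoelectronic, higher Z=22 is smaller); Sc³⁺ < Ca²⁺ (isoelectronic, higher Z=21 is smaller); Ca²⁺ < K⁺ (both 18 e⁻, Z=20>19); K⁺ < Cl⁻ (both 18 e⁻, Z=19>17); Cl⁻ < I⁻ (same group, period 3 vs 5).
Merged order: V⁵⁺ < Ti⁴⁺ < Sc³⁺ < Ca²⁺ < K⁺ < Cl⁻ < I⁻ — Cl⁻ is number 6.

6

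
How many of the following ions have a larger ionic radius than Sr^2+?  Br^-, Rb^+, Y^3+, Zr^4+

2

Isoelectronic series (36 e⁻ each). Size is set by nuclear charge: more protons means a smaller ion. Zr^4+ (Z=40), Y^3+ (Z=39), Sr^2+ (Z=38), Rb^+ (Z=37), Br^- (Z=35).
Ordering all of them (including Sr^2+) by radius gives Zr^4+ < Y^3+ < Sr^2+ < Rb^+ < Br^-. Count: 2.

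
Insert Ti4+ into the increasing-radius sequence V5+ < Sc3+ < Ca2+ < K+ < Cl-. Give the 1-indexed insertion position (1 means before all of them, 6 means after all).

These species are isoelectronic with 18 electrons. The only difference is the number of protons: V5+ (Z=23), Ti4+ (Z=22), Sc3+ (Z=21), Ca2+ (Z=20), K+ (Z=19), Cl- (Z=17). The strongest nuclear pull (V5+) gives the smallest ion.
With Ti4+ included the full order is V5+ < Ti4+ < Sc3+ < Ca2+ < K+ < Cl-, so it takes position 2.

2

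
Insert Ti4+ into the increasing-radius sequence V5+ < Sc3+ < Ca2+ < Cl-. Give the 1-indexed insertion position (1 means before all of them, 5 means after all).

All of these have 18 electrons (isoelectronic). With the same electron cloud, the ion with the most protons pulls it in tightest. Nuclear charges: V5+ (Z=23), Ti4+ (Z=22), Sc3+ (Z=21), Ca2+ (Z=20), Cl- (Z=17). Highest Z is smallest.
Putting Ti4+ in gives V5+ < Ti4+ < Sc3+ < Ca2+ < Cl-; it lands at slot 2.

2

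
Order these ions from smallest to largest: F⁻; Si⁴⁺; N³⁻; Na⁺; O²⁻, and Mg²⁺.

Si⁴⁺ < Mg²⁺ < Na⁺ < F⁻ < O²⁻ < N³⁻

These species are isoelectronic with 10 electrons. The only difference is the number of protons: Si⁴⁺ (Z=14), Mg²⁺ (Z=12), Na⁺ (Z=11), F⁻ (Z=9), O²⁻ (Z=8), N³⁻ (Z=7). The strongest nuclear pull (Si⁴⁺) gives the smallest ion.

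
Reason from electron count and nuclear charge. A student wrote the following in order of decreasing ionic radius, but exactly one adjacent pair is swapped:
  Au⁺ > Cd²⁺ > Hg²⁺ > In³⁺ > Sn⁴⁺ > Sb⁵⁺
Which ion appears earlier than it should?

Scanning neighbour by neighbour, only Cd²⁺/Hg²⁺ violates a trend: same group and charge — period 5 sits above period 6, so Cd²⁺ is smaller. That makes Cd²⁺ the one sitting a position early relative to where it belongs.

Cd²⁺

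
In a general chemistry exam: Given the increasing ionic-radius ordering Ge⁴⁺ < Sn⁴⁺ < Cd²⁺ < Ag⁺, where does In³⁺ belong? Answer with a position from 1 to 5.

3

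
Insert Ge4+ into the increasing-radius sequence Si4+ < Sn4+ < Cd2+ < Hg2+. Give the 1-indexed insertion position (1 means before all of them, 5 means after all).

2

Tabulating Z and e⁻: Si4+: 10 e⁻, Z=14, Ge4+: 28 e⁻, Z=32, Sn4+: 46 e⁻, Z=50, Cd2+: 46 e⁻, Z=48, Hg2+: 78 e⁻, Z=80. Si4+ < Ge4+ (same group, period 3 vs 4); Ge4+ < Sn4+ (same group, 1 shell fewer); Sn4+ < Cd2+ (both 46 e⁻, Z=50>48); Cd2+ < Hg2+ (same group, period 5 vs 6).
The complete sequence is Si4+ < Ge4+ < Sn4+ < Cd2+ < Hg2+. Ge4+ sits at position 2.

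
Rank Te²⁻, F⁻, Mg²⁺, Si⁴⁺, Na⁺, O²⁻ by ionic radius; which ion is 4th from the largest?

Tabulating Z and e⁻: Si⁴⁺ has 10 e⁻ (Z=14), Mg²⁺ has 10 e⁻ (Z=12), Na⁺ has 10 e⁻ (Z=11), F⁻ has 10 e⁻ (Z=9), O²⁻ has 10 e⁻ (Z=8), Te²⁻ has 54 e⁻ (Z=52). Si⁴⁺ < Mg²⁺ (both 10 e⁻, Z=14>12); Mg²⁺ < Na⁺ (isoelectronic, higher Z=12 is smaller); Na⁺ < F⁻ (both 10 e⁻, Z=11>9); F⁻ < O²⁻ (isoelectronic, higher Z=9 is smaller); O²⁻ < Te²⁻ (same group, 3 shells fewer).
Ordering: Si⁴⁺ < Mg²⁺ < Na⁺ < F⁻ < O²⁻ < Te²⁻. The 4th largest is Na⁺.

Na⁺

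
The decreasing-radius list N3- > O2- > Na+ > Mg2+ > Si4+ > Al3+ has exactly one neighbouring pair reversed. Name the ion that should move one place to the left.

Al3+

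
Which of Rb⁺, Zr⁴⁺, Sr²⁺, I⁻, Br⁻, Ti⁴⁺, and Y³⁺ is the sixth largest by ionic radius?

Zr⁴⁺

Ti⁴⁺: 18 e⁻, Z=22, Zr⁴⁺: 36 e⁻, Z=40, Y³⁺: 36 e⁻, Z=39, Sr²⁺: 36 e⁻, Z=38, Rb⁺: 36 e⁻, Z=37, Br⁻: 36 e⁻, Z=35, I⁻: 54 e⁻, Z=53. Ti⁴⁺ < Zr⁴⁺ (same group, 1 shell fewer); Zr⁴⁺ < Y³⁺ (both 36 e⁻, Z=40>39); Y³⁺ < Sr²⁺ (both 36 e⁻, Z=39>38); Sr²⁺ < Rb⁺ (isoelectronic, higher Z=38 is smaller); Rb⁺ < Br⁻ (isoelectronic, higher Z=37 is smaller); Br⁻ < I⁻ (same group, 1 shell fewer).
That gives Ti⁴⁺ < Zr⁴⁺ < Y³⁺ < Sr²⁺ < Rb⁺ < Br⁻ < I⁻. From the largest end, number 6 is Zr⁴⁺.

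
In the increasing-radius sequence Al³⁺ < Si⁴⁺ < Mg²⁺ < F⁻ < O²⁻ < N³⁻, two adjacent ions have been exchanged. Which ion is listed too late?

Si⁴⁺

Scanning neighbour by neighbour, only Al³⁺/Si⁴⁺ violates a trend: they are isoelectronic (10 e⁻) and Si has more protons than Al (14 vs 13), making Si⁴⁺ smaller. That makes Si⁴⁺ the one sitting a position late relative to where it belongs.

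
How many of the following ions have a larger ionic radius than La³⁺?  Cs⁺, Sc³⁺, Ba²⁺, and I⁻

3

Tabulating Z and e⁻: Sc³⁺ (Z=21, 18 e⁻), La³⁺ (Z=57, 54 e⁻), Ba²⁺ (Z=56, 54 e⁻), Cs⁺ (Z=55, 54 e⁻), I⁻ (Z=53, 54 e⁻). Sc³⁺ < La³⁺ (same group, 2 shells fewer); La³⁺ < Ba²⁺ (both 54 e⁻, Z=57>56); Ba²⁺ < Cs⁺ (both 54 e⁻, Z=56>55); Cs⁺ < I⁻ (both 54 e⁻, Z=55>53).
Placing each against La³⁺: smaller — Sc³⁺; larger — Ba²⁺, Cs⁺, I⁻. That's 3.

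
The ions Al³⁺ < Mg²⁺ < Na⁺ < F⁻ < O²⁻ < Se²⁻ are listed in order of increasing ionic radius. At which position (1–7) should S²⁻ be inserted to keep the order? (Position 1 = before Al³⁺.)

6

Al³⁺: 10 e⁻, Z=13, Mg²⁺: 10 e⁻, Z=12, Na⁺: 10 e⁻, Z=11, F⁻: 10 e⁻, Z=9, O²⁻: 10 e⁻, Z=8, S²⁻: 18 e⁻, Z=16, Se²⁻: 36 e⁻, Z=34. Al³⁺ < Mg²⁺ (isoelectronic, higher Z=13 is smaller); Mg²⁺ < Na⁺ (both 10 e⁻, Z=12>11); Na⁺ < F⁻ (isoelectronic, higher Z=11 is smaller); F⁻ < O²⁻ (both 10 e⁻, Z=9>8); O²⁻ < S²⁻ (same group, period 2 vs 3); S²⁻ < Se²⁻ (same group, 1 shell fewer).
Merged order: Al³⁺ < Mg²⁺ < Na⁺ < F⁻ < O²⁻ < S²⁻ < Se²⁻ — S²⁻ is number 6.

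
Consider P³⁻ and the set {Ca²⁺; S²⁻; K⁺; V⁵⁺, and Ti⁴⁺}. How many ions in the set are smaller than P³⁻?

5

Isoelectronic series (18 e⁻ each). Size is set by nuclear charge: more protons means a smaller ion. V⁵⁺ (Z=23), Ti⁴⁺ (Z=22), Ca²⁺ (Z=20), K⁺ (Z=19), S²⁻ (Z=16), P³⁻ (Z=15).
Relative to P³⁻, the ions that are smaller are V⁵⁺, Ti⁴⁺, Ca²⁺, K⁺, S²⁻. Count: 5.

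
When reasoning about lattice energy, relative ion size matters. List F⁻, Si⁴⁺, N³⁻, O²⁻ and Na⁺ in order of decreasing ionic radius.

These species are isoelectronic with 10 electrons. The only difference is the number of protons: Si⁴⁺ (Z=14), Na⁺ (Z=11), F⁻ (Z=9), O²⁻ (Z=8), N³⁻ (Z=7). The strongest nuclear pull (Si⁴⁺) gives the smallest ion.

N³⁻ > O²⁻ > F⁻ > Na⁺ > Si⁴⁺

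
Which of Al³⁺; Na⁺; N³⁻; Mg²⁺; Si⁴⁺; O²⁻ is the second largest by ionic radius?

Isoelectronic series (10 e⁻ each). Size is set by nuclear charge: more protons means a smaller ion. Si⁴⁺ (Z=14), Al³⁺ (Z=13), Mg²⁺ (Z=12), Na⁺ (Z=11), O²⁻ (Z=8), N³⁻ (Z=7).
Ordering: Si⁴⁺ < Al³⁺ < Mg²⁺ < Na⁺ < O²⁻ < N³⁻. The second largest is O²⁻.

O²⁻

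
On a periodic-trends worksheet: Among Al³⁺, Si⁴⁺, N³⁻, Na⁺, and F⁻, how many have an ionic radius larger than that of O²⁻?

1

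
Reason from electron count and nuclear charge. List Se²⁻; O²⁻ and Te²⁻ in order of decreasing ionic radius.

All are in the same group with charge -2. Radius grows down the group as n (the outermost shell) increases.

Te²⁻ > Se²⁻ > O²⁻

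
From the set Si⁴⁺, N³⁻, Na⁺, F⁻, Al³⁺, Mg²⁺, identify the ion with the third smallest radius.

Isoelectronic series (10 e⁻ each). Size is set by nuclear charge: more protons means a smaller ion. Si⁴⁺ (Z=14), Al³⁺ (Z=13), Mg²⁺ (Z=12), Na⁺ (Z=11), F⁻ (Z=9), N³⁻ (Z=7).
That gives Si⁴⁺ < Al³⁺ < Mg²⁺ < Na⁺ < F⁻ < N³⁻. From the smallest end, number 3 is Mg²⁺.

Mg²⁺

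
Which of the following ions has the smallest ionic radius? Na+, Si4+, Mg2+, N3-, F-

Each ion has 10 electrons. The ranking follows nuclear charge in reverse — greater Z gives a smaller radius. Si4+ (Z=14), Mg2+ (Z=12), Na+ (Z=11), F- (Z=9), N3- (Z=7).

Si4+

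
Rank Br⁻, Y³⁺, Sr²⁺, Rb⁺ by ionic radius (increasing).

Y³⁺ < Sr²⁺ < Rb⁺ < Br⁻

Each ion has 36 electrons. The ranking follows nuclear charge in reverse — greater Z gives a smaller radius. Y³⁺ (Z=39), Sr²⁺ (Z=38), Rb⁺ (Z=37), Br⁻ (Z=35).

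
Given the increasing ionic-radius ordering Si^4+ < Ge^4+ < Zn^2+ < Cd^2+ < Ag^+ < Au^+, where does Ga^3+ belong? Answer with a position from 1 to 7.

First list Z and electron count for each: Si^4+ (Z=14, 10 e⁻), Ge^4+ (Z=32, 28 e⁻), Ga^3+ (Z=31, 28 e⁻), Zn^2+ (Z=30, 28 e⁻), Cd^2+ (Z=48, 46 e⁻), Ag^+ (Z=47, 46 e⁻), Au^+ (Z=79, 78 e⁻). Si^4+ < Ge^4+ (same group, period 3 vs 4); Ge^4+ < Ga^3+ (both 28 e⁻, Z=32>31); Ga^3+ < Zn^2+ (isoelectronic, higher Z=31 is smaller); Zn^2+ < Cd^2+ (same group, 1 shell fewer); Cd^2+ < Ag^+ (both 46 e⁻, Z=48>47); Ag^+ < Au^+ (same group, 1 shell fewer).
Merged order: Si^4+ < Ge^4+ < Ga^3+ < Zn^2+ < Cd^2+ < Ag^+ < Au^+ — Ga^3+ is number 3.

3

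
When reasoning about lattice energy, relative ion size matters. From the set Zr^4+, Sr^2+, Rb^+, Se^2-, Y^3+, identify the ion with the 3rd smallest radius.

Sr^2+

All of these have 36 electrons (isoelectronic). With the same electron cloud, the ion with the most protons pulls it in tightest. Nuclear charges: Zr^4+ (Z=40), Y^3+ (Z=39), Sr^2+ (Z=38), Rb^+ (Z=37), Se^2- (Z=34). Highest Z is smallest.
Full ascending order: Zr^4+ < Y^3+ < Sr^2+ < Rb^+ < Se^2-. Counting from the smallest, position 3 is Sr^2+.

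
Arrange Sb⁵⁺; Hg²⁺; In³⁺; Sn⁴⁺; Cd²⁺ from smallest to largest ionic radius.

Sb⁵⁺ < Sn⁴⁺ < In³⁺ < Cd²⁺ < Hg²⁺

Sb⁵⁺ (Z=51, 46 e⁻), Sn⁴⁺ (Z=50, 46 e⁻), In³⁺ (Z=49, 46 e⁻), Cd²⁺ (Z=48, 46 e⁻), Hg²⁺ (Z=80, 78 e⁻). Sb⁵⁺ < Sn⁴⁺ (both 46 e⁻, Z=51>50); Sn⁴⁺ < In³⁺ (both 46 e⁻, Z=50>49); In³⁺ < Cd²⁺ (both 46 e⁻, Z=49>48); Cd²⁺ < Hg²⁺ (same group, 1 shell fewer).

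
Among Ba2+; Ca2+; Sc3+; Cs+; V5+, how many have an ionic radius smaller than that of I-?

V5+: 18 e⁻, Z=23, Sc3+: 18 e⁻, Z=21, Ca2+: 18 e⁻, Z=20, Ba2+: 54 e⁻, Z=56, Cs+: 54 e⁻, Z=55, I-: 54 e⁻, Z=53. V5+ < Sc3+ (both 18 e⁻, Z=23>21); Sc3+ < Ca2+ (both 18 e⁻, Z=21>20); Ca2+ < Ba2+ (same group, period 4 vs 6); Ba2+ < Cs+ (isoelectronic, higher Z=56 is smaller); Cs+ < I- (isoelectronic, higher Z=55 is smaller).
Overall: V5+ < Sc3+ < Ca2+ < Ba2+ < Cs+ < I-. I- has 5 below it and 0 above. That's 5.

5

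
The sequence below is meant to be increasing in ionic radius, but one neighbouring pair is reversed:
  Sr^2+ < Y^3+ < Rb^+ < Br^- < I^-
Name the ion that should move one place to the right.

Check each adjacent pair. Sr^2+ and Y^3+ are reversed: Y^3+ and Sr^2+ share 36 electrons; the higher nuclear charge on Y (Z=39) contracts it more, so Y^3+ < Sr^2+. No other neighbouring pair contradicts the periodic trends, so Sr^2+ is the ion listed too early.

Sr^2+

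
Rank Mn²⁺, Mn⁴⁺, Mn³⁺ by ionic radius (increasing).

These are all Mn ions. Removing more electrons (higher positive charge) pulls the remaining electrons in closer, so Mn⁴⁺ is smallest and Mn²⁺ is largest.

Mn⁴⁺ < Mn³⁺ < Mn²⁺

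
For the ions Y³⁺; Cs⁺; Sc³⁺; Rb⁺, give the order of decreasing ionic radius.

Tabulating Z and e⁻: Sc³⁺ has 18 e⁻ (Z=21), Y³⁺ has 36 e⁻ (Z=39), Rb⁺ has 36 e⁻ (Z=37), Cs⁺ has 54 e⁻ (Z=55). Sc³⁺ < Y³⁺ (same group, period 4 vs 5); Y³⁺ < Rb⁺ (both 36 e⁻, Z=39>37); Rb⁺ < Cs⁺ (same group, 1 shell fewer).

Cs⁺ > Rb⁺ > Y³⁺ > Sc³⁺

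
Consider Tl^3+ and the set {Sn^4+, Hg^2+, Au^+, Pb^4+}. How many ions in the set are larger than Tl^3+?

2

Sn^4+ (Z=50, 46 e⁻), Pb^4+ (Z=82, 78 e⁻), Tl^3+ (Z=81, 78 e⁻), Hg^2+ (Z=80, 78 e⁻), Au^+ (Z=79, 78 e⁻). Sn^4+ < Pb^4+ (same group, 1 shell fewer); Pb^4+ < Tl^3+ (isoelectronic, higher Z=82 is smaller); Tl^3+ < Hg^2+ (both 78 e⁻, Z=81>80); Hg^2+ < Au^+ (both 78 e⁻, Z=80>79).
Overall: Sn^4+ < Pb^4+ < Tl^3+ < Hg^2+ < Au^+. Tl^3+ has 2 below it and 2 above. So 2 are larger.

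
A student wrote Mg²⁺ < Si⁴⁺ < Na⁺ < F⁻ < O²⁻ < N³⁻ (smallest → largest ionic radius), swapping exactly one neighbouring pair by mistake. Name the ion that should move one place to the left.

Si⁴⁺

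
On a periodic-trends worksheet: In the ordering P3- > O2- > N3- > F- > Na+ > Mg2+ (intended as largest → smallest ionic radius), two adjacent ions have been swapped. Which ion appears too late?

The pair O2-, N3- is the wrong way round — both have 10 electrons but Z(O)=8 > Z(N)=7, so O2- should be the smaller of the two. All other adjacent pairs agree with periodic trends, so N3- is the misplaced ion.

N3-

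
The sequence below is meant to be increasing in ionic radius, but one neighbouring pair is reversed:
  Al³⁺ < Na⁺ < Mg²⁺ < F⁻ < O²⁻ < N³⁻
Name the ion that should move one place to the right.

Na⁺

Check each adjacent pair. Na⁺ and Mg²⁺ are reversed: Mg²⁺ and Na⁺ share 10 electrons; the higher nuclear charge on Mg (Z=12) contracts it more, so Mg²⁺ < Na⁺. No other neighbouring pair contradicts the periodic trends, so Na⁺ is the ion listed too early.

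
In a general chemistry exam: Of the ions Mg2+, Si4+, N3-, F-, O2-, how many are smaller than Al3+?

All of these have 10 electrons (isoelectronic). With the same electron cloud, the ion with the most protons pulls it in tightest. Nuclear charges: Si4+ (Z=14), Al3+ (Z=13), Mg2+ (Z=12), F- (Z=9), O2- (Z=8), N3- (Z=7). Highest Z is smallest.
Relative to Al3+, the ions that are smaller are Si4+. So 1 is smaller.

1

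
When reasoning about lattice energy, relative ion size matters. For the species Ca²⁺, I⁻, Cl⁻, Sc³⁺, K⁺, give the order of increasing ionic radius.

Work out protons and electrons: Sc³⁺: 18 e⁻, Z=21, Ca²⁺: 18 e⁻, Z=20, K⁺: 18 e⁻, Z=19, Cl⁻: 18 e⁻, Z=17, I⁻: 54 e⁻, Z=53. Sc³⁺ < Ca²⁺ (both 18 e⁻, Z=21>20); Ca²⁺ < K⁺ (both 18 e⁻, Z=20>19); K⁺ < Cl⁻ (both 18 e⁻, Z=19>17); Cl⁻ < I⁻ (same group, period 3 vs 5).

Sc³⁺ < Ca²⁺ < K⁺ < Cl⁻ < I⁻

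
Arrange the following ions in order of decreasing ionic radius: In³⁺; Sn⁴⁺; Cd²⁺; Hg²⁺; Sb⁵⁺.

Work out protons and electrons: Sb⁵⁺ (Z=51, 46 e⁻), Sn⁴⁺ (Z=50, 46 e⁻), In³⁺ (Z=49, 46 e⁻), Cd²⁺ (Z=48, 46 e⁻), Hg²⁺ (Z=80, 78 e⁻). Sb⁵⁺ < Sn⁴⁺ (both 46 e⁻, Z=51>50); Sn⁴⁺ < In³⁺ (isoelectronic, higher Z=50 is smaller); In³⁺ < Cd²⁺ (both 46 e⁻, Z=49>48); Cd²⁺ < Hg²⁺ (same group, 1 shell fewer).

Hg²⁺ > Cd²⁺ > In³⁺ > Sn⁴⁺ > Sb⁵⁺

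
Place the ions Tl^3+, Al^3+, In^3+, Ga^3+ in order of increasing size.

Same group, same charge. Going down the group adds an extra shell of electrons, so the ion gets larger: Al^3+ is highest in the group and smallest.

Al^3+ < Ga^3+ < In^3+ < Tl^3+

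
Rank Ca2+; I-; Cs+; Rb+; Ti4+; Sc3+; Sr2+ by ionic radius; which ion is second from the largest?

Cs+

Work out protons and electrons: Ti4+ (Z=22, 18 e⁻), Sc3+ (Z=21, 18 e⁻), Ca2+ (Z=20, 18 e⁻), Sr2+ (Z=38, 36 e⁻), Rb+ (Z=37, 36 e⁻), Cs+ (Z=55, 54 e⁻), I- (Z=53, 54 e⁻). Ti4+ < Sc3+ (isoelectronic, higher Z=22 is smaller); Sc3+ < Ca2+ (isoelectronic, higher Z=21 is smaller); Ca2+ < Sr2+ (same group, 1 shell fewer); Sr2+ < Rb+ (isoelectronic, higher Z=38 is smaller); Rb+ < Cs+ (same group, 1 shell fewer); Cs+ < I- (both 54 e⁻, Z=55>53).
Ordering: Ti4+ < Sc3+ < Ca2+ < Sr2+ < Rb+ < Cs+ < I-. The second largest is Cs+.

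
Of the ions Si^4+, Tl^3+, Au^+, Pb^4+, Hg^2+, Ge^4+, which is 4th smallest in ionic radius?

Tabulating Z and e⁻: Si^4+: 10 e⁻, Z=14, Ge^4+: 28 e⁻, Z=32, Pb^4+: 78 e⁻, Z=82, Tl^3+: 78 e⁻, Z=81, Hg^2+: 78 e⁻, Z=80, Au^+: 78 e⁻, Z=79. Si^4+ < Ge^4+ (same group, 1 shell fewer); Ge^4+ < Pb^4+ (same group, 2 shells fewer); Pb^4+ < Tl^3+ (isoelectronic, higher Z=82 is smaller); Tl^3+ < Hg^2+ (both 78 e⁻, Z=81>80); Hg^2+ < Au^+ (isoelectronic, higher Z=80 is smaller).
Ordering: Si^4+ < Ge^4+ < Pb^4+ < Tl^3+ < Hg^2+ < Au^+. The 4th smallest is Tl^3+.

Tl^3+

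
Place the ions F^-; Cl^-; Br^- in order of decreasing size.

These ions sit in one column with identical charge. Each step down the periodic table adds a principal shell, increasing the radius.

Br^- > Cl^- > F^-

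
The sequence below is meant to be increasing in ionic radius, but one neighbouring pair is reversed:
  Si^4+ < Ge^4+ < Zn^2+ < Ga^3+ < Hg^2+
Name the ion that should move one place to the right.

Zn^2+

Compare adjacent ions: they are isoelectronic (28 e⁻) and Ga has more protons than Zn (31 vs 30), making Ga^3+ smaller — yet in this increasing list Zn^2+ sits before Ga^3+. Nothing else is reversed, so Zn^2+ should move one place to the right.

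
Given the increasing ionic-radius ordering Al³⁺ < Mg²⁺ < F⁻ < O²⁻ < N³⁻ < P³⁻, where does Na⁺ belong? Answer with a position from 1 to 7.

3

Al³⁺: 10 e⁻, Z=13, Mg²⁺: 10 e⁻, Z=12, Na⁺: 10 e⁻, Z=11, F⁻: 10 e⁻, Z=9, O²⁻: 10 e⁻, Z=8, N³⁻: 10 e⁻, Z=7, P³⁻: 18 e⁻, Z=15. Al³⁺ < Mg²⁺ (isoelectronic, higher Z=13 is smaller); Mg²⁺ < Na⁺ (isoelectronic, higher Z=12 is smaller); Na⁺ < F⁻ (both 10 e⁻, Z=11>9); F⁻ < O²⁻ (both 10 e⁻, Z=9>8); O²⁻ < N³⁻ (isoelectronic, higher Z=8 is smaller); N³⁻ < P³⁻ (same group, 1 shell fewer).
With Na⁺ included the full order is Al³⁺ < Mg²⁺ < Na⁺ < F⁻ < O²⁻ < N³⁻ < P³⁻, so it takes position 3.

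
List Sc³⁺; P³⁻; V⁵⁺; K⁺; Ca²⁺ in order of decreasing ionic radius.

Each ion has 18 electrons. The ranking follows nuclear charge in reverse — greater Z gives a smaller radius. V⁵⁺ (Z=23), Sc³⁺ (Z=21), Ca²⁺ (Z=20), K⁺ (Z=19), P³⁻ (Z=15).

P³⁻ > K⁺ > Ca²⁺ > Sc³⁺ > V⁵⁺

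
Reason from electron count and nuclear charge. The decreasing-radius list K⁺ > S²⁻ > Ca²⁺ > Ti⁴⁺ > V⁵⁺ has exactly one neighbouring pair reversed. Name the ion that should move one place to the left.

S²⁻

Compare adjacent ions: both have 18 electrons but Z(K)=19 > Z(S)=16, so K⁺ should be the smaller of the two — yet in this decreasing list K⁺ sits before S²⁻. Nothing else is reversed, so S²⁻ should move one place to the left.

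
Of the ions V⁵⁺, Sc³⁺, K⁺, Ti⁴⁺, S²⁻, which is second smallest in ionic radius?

Ti⁴⁺

All of these have 18 electrons (isoelectronic). With the same electron cloud, the ion with the most protons pulls it in tightest. Nuclear charges: V⁵⁺ (Z=23), Ti⁴⁺ (Z=22), Sc³⁺ (Z=21), K⁺ (Z=19), S²⁻ (Z=16). Highest Z is smallest.
Full ascending order: V⁵⁺ < Ti⁴⁺ < Sc³⁺ < K⁺ < S²⁻. Counting from the smallest, position 2 is Ti⁴⁺.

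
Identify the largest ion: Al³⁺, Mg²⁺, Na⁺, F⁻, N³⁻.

N³⁻

Each ion has 10 electrons. The ranking follows nuclear charge in reverse — greater Z gives a smaller radius. Al³⁺ (Z=13), Mg²⁺ (Z=12), Na⁺ (Z=11), F⁻ (Z=9), N³⁻ (Z=7).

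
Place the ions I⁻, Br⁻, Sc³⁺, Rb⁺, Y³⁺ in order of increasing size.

Sc³⁺: 18 e⁻, Z=21, Y³⁺: 36 e⁻, Z=39, Rb⁺: 36 e⁻, Z=37, Br⁻: 36 e⁻, Z=35, I⁻: 54 e⁻, Z=53. Sc³⁺ < Y³⁺ (same group, 1 shell fewer); Y³⁺ < Rb⁺ (both 36 e⁻, Z=39>37); Rb⁺ < Br⁻ (isoelectronic, higher Z=37 is smaller); Br⁻ < I⁻ (same group, period 4 vs 5).

Sc³⁺ < Y³⁺ < Rb⁺ < Br⁻ < I⁻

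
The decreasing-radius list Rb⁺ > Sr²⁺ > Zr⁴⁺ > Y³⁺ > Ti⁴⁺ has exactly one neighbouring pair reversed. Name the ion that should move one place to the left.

The pair Zr⁴⁺, Y³⁺ is the wrong way round — Zr⁴⁺ and Y³⁺ share 36 electrons; the higher nuclear charge on Zr (Z=40) contracts it more, so Zr⁴⁺ < Y³⁺. All other adjacent pairs agree with periodic trends, so Y³⁺ is the misplaced ion.

Y³⁺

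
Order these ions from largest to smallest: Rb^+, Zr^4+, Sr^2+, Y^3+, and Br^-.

Br^- > Rb^+ > Sr^2+ > Y^3+ > Zr^4+

These species are isoelectronic with 36 electrons. The only difference is the number of protons: Zr^4+ (Z=40), Y^3+ (Z=39), Sr^2+ (Z=38), Rb^+ (Z=37), Br^- (Z=35). The strongest nuclear pull (Zr^4+) gives the smallest ion.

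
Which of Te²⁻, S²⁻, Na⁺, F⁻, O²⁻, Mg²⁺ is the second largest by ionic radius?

S²⁻

First list Z and electron count for each: Mg²⁺ has 10 e⁻ (Z=12), Na⁺ has 10 e⁻ (Z=11), F⁻ has 10 e⁻ (Z=9), O²⁻ has 10 e⁻ (Z=8), S²⁻ has 18 e⁻ (Z=16), Te²⁻ has 54 e⁻ (Z=52). Mg²⁺ < Na⁺ (both 10 e⁻, Z=12>11); Na⁺ < F⁻ (both 10 e⁻, Z=11>9); F⁻ < O²⁻ (both 10 e⁻, Z=9>8); O²⁻ < S²⁻ (same group, period 2 vs 3); S²⁻ < Te²⁻ (same group, period 3 vs 5).
So the order is Mg²⁺ < Na⁺ < F⁻ < O²⁻ < S²⁻ < Te²⁻; the 2nd-largest ion is S²⁻.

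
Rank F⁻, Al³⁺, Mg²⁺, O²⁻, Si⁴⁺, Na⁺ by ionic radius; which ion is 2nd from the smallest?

Each ion has 10 electrons. The ranking follows nuclear charge in reverse — greater Z gives a smaller radius. Si⁴⁺ (Z=14), Al³⁺ (Z=13), Mg²⁺ (Z=12), Na⁺ (Z=11), F⁻ (Z=9), O²⁻ (Z=8).
Full ascending order: Si⁴⁺ < Al³⁺ < Mg²⁺ < Na⁺ < F⁻ < O²⁻. Counting from the smallest, position 2 is Al³⁺.

Al³⁺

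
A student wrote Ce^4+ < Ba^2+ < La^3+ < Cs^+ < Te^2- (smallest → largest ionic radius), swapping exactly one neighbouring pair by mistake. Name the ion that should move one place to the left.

Check each adjacent pair. Ba^2+ and La^3+ are reversed: La^3+ and Ba^2+ share 54 electrons; the higher nuclear charge on La (Z=57) contracts it more, so La^3+ < Ba^2+. No other neighbouring pair contradicts the periodic trends, so La^3+ is the ion listed too late.

La^3+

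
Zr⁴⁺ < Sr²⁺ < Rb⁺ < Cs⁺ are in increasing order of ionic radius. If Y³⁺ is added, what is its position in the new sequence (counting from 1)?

First list Z and electron count for each: Zr⁴⁺: 36 e⁻, Z=40, Y³⁺: 36 e⁻, Z=39, Sr²⁺: 36 e⁻, Z=38, Rb⁺: 36 e⁻, Z=37, Cs⁺: 54 e⁻, Z=55. Zr⁴⁺ < Y³⁺ (both 36 e⁻, Z=40>39); Y³⁺ < Sr²⁺ (both 36 e⁻, Z=39>38); Sr²⁺ < Rb⁺ (both 36 e⁻, Z=38>37); Rb⁺ < Cs⁺ (same group, 1 shell fewer).
Merged order: Zr⁴⁺ < Y³⁺ < Sr²⁺ < Rb⁺ < Cs⁺ — Y³⁺ is number 2.

2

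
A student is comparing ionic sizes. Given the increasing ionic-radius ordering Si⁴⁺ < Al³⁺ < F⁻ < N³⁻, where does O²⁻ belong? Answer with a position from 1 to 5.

4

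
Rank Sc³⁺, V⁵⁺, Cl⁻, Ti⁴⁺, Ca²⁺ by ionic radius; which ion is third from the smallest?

Each ion has 18 electrons. The ranking follows nuclear charge in reverse — greater Z gives a smaller radius. V⁵⁺ (Z=23), Ti⁴⁺ (Z=22), Sc³⁺ (Z=21), Ca²⁺ (Z=20), Cl⁻ (Z=17).
Ordering: V⁵⁺ < Ti⁴⁺ < Sc³⁺ < Ca²⁺ < Cl⁻. The third smallest is Sc³⁺.

Sc³⁺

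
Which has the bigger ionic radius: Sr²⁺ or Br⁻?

These species are isoelectronic with 36 electrons. The only difference is the number of protons: Sr²⁺ (Z=38), Br⁻ (Z=35). The strongest nuclear pull (Sr²⁺) gives the smallest ion.

Br⁻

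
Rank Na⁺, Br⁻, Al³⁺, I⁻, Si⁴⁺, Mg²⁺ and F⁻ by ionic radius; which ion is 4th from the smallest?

Work out protons and electrons: Si⁴⁺ has 10 e⁻ (Z=14), Al³⁺ has 10 e⁻ (Z=13), Mg²⁺ has 10 e⁻ (Z=12), Na⁺ has 10 e⁻ (Z=11), F⁻ has 10 e⁻ (Z=9), Br⁻ has 36 e⁻ (Z=35), I⁻ has 54 e⁻ (Z=53). Si⁴⁺ < Al³⁺ (both 10 e⁻, Z=14>13); Al³⁺ < Mg²⁺ (both 10 e⁻, Z=13>12); Mg²⁺ < Na⁺ (isoelectronic, higher Z=12 is smaller); Na⁺ < F⁻ (both 10 e⁻, Z=11>9); F⁻ < Br⁻ (same group, 2 shells fewer); Br⁻ < I⁻ (same group, 1 shell fewer).
Ordering: Si⁴⁺ < Al³⁺ < Mg²⁺ < Na⁺ < F⁻ < Br⁻ < I⁻. The 4th smallest is Na⁺.

Na⁺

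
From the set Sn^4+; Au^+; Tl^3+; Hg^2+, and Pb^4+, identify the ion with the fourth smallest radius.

Tabulating Z and e⁻: Sn^4+: 46 e⁻, Z=50, Pb^4+: 78 e⁻, Z=82, Tl^3+: 78 e⁻, Z=81, Hg^2+: 78 e⁻, Z=80, Au^+: 78 e⁻, Z=79. Sn^4+ < Pb^4+ (same group, period 5 vs 6); Pb^4+ < Tl^3+ (isoelectronic, higher Z=82 is smaller); Tl^3+ < Hg^2+ (both 78 e⁻, Z=81>80); Hg^2+ < Au^+ (isoelectronic, higher Z=80 is smaller).
Full ascending order: Sn^4+ < Pb^4+ < Tl^3+ < Hg^2+ < Au^+. Counting from the smallest, position 4 is Hg^2+.

Hg^2+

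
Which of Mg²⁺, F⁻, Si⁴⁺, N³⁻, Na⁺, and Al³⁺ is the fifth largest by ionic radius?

All of these have 10 electrons (isoelectronic). With the same electron cloud, the ion with the most protons pulls it in tightest. Nuclear charges: Si⁴⁺ (Z=14), Al³⁺ (Z=13), Mg²⁺ (Z=12), Na⁺ (Z=11), F⁻ (Z=9), N³⁻ (Z=7). Highest Z is smallest.
Full ascending order: Si⁴⁺ < Al³⁺ < Mg²⁺ < Na⁺ < F⁻ < N³⁻. Counting from the largest, position 5 is Al³⁺.

Al³⁺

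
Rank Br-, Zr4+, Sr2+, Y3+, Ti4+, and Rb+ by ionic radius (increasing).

Ti4+: 18 e⁻, Z=22, Zr4+: 36 e⁻, Z=40, Y3+: 36 e⁻, Z=39, Sr2+: 36 e⁻, Z=38, Rb+: 36 e⁻, Z=37, Br-: 36 e⁻, Z=35. Ti4+ < Zr4+ (same group, 1 shell fewer); Zr4+ < Y3+ (isoelectronic, higher Z=40 is smaller); Y3+ < Sr2+ (isoelectronic, higher Z=39 is smaller); Sr2+ < Rb+ (both 36 e⁻, Z=38>37); Rb+ < Br- (both 36 e⁻, Z=37>35).

Ti4+ < Zr4+ < Y3+ < Sr2+ < Rb+ < Br-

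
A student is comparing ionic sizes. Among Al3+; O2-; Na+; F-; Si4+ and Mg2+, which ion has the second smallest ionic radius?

Al3+

Isoelectronic series (10 e⁻ each). Size is set by nuclear charge: more protons means a smaller ion. Si4+ (Z=14), Al3+ (Z=13), Mg2+ (Z=12), Na+ (Z=11), F- (Z=9), O2- (Z=8).
Ordering: Si4+ < Al3+ < Mg2+ < Na+ < F- < O2-. The second smallest is Al3+.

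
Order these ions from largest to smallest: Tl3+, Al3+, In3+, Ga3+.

Tl3+ > In3+ > Ga3+ > Al3+

Same group, same charge. Going down the group adds an extra shell of electrons, so the ion gets larger: Al3+ is highest in the group and smallest.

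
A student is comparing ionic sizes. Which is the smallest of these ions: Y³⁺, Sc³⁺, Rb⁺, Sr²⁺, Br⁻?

First list Z and electron count for each: Sc³⁺ (Z=21, 18 e⁻), Y³⁺ (Z=39, 36 e⁻), Sr²⁺ (Z=38, 36 e⁻), Rb⁺ (Z=37, 36 e⁻), Br⁻ (Z=35, 36 e⁻). Sc³⁺ < Y³⁺ (same group, period 4 vs 5); Y³⁺ < Sr²⁺ (isoelectronic, higher Z=39 is smaller); Sr²⁺ < Rb⁺ (isoelectronic, higher Z=38 is smaller); Rb⁺ < Br⁻ (both 36 e⁻, Z=37>35).

Sc³⁺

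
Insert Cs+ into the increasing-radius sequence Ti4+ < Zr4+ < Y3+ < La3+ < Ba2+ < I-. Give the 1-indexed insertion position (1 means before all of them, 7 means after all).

6

First list Z and electron count for each: Ti4+: 18 e⁻, Z=22, Zr4+: 36 e⁻, Z=40, Y3+: 36 e⁻, Z=39, La3+: 54 e⁻, Z=57, Ba2+: 54 e⁻, Z=56, Cs+: 54 e⁻, Z=55, I-: 54 e⁻, Z=53. Ti4+ < Zr4+ (same group, period 4 vs 5); Zr4+ < Y3+ (both 36 e⁻, Z=40>39); Y3+ < La3+ (same group, 1 shell fewer); La3+ < Ba2+ (isoelectronic, higher Z=57 is smaller); Ba2+ < Cs+ (both 54 e⁻, Z=56>55); Cs+ < I- (isoelectronic, higher Z=55 is smaller).
The complete sequence is Ti4+ < Zr4+ < Y3+ < La3+ < Ba2+ < Cs+ < I-. Cs+ sits at position 6.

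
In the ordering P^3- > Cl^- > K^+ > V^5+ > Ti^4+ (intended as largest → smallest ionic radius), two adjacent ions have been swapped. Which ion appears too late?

Compare adjacent ions: both have 18 electrons but Z(V)=23 > Z(Ti)=22, so V^5+ should be the smaller of the two — yet in this decreasing list V^5+ sits before Ti^4+. Nothing else is reversed, so Ti^4+ should move one place to the left.

Ti^4+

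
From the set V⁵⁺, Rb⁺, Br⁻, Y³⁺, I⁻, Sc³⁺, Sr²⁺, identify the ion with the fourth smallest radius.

Sr²⁺

First list Z and electron count for each: V⁵⁺ has 18 e⁻ (Z=23), Sc³⁺ has 18 e⁻ (Z=21), Y³⁺ has 36 e⁻ (Z=39), Sr²⁺ has 36 e⁻ (Z=38), Rb⁺ has 36 e⁻ (Z=37), Br⁻ has 36 e⁻ (Z=35), I⁻ has 54 e⁻ (Z=53). V⁵⁺ < Sc³⁺ (both 18 e⁻, Z=23>21); Sc³⁺ < Y³⁺ (same group, period 4 vs 5); Y³⁺ < Sr²⁺ (both 36 e⁻, Z=39>38); Sr²⁺ < Rb⁺ (isoelectronic, higher Z=38 is smaller); Rb⁺ < Br⁻ (both 36 e⁻, Z=37>35); Br⁻ < I⁻ (same group, period 4 vs 5).
Ordering: V⁵⁺ < Sc³⁺ < Y³⁺ < Sr²⁺ < Rb⁺ < Br⁻ < I⁻. The fourth smallest is Sr²⁺.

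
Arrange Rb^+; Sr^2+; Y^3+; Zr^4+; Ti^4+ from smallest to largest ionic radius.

Ti^4+ < Zr^4+ < Y^3+ < Sr^2+ < Rb^+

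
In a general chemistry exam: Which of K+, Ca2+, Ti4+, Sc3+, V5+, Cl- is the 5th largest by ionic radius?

Ti4+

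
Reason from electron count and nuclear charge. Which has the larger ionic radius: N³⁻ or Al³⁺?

N³⁻

Each ion has 10 electrons. The ranking follows nuclear charge in reverse — greater Z gives a smaller radius. Al³⁺ (Z=13), N³⁻ (Z=7).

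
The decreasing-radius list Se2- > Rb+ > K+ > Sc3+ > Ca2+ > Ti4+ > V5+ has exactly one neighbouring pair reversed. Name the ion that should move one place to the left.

Ca2+

The pair Sc3+, Ca2+ is the wrong way round — Sc3+ and Ca2+ share 18 electrons; the higher nuclear charge on Sc (Z=21) contracts it more, so Sc3+ < Ca2+. All other adjacent pairs agree with periodic trends, so Ca2+ is the misplaced ion.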